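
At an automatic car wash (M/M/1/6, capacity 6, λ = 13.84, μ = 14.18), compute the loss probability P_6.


ρ = λ/μ = 13.84/14.18 = 0.9760
P_K = (1−ρ)ρ^K/(1−ρ^(K+1)) = (0.02398·0.864488)/(1 − 0.843760)
= 0.020728/0.156240 = 0.132669

Final: 0.132669


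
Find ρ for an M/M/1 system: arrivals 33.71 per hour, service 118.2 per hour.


ρ = λ/μ = 33.71/118.2 = 0.2852

Final: 0.2852


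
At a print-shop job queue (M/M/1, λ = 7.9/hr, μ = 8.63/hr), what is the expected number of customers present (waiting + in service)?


ρ = λ/μ = 7.9/8.63 = 0.9154
L = ρ/(1−ρ) = 0.9154/(1 − 0.9154) = 0.9154/0.08459 = 10.8219

Final: 10.8219


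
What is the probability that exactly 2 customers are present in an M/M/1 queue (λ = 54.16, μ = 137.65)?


ρ = 54.16/137.65 = 0.3935
P_n = (1−ρ)·ρ^n = (1 − 0.3935)·0.3935^2 = 0.6065·0.154812 = 0.093899

Final: 0.093899


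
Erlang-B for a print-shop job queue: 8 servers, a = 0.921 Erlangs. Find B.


B(c,a) = (a^c/c!) / Σ_{k=0}^{c} a^k/k!
a^8/8! = 0.00001284
Σ terms (k=0..8): 1.00000 + 0.92100 + 0.42412 + 0.13020 + 0.02998 + 0.005522 + 0.0008477 + 0.0001115 + 0.00001284 = 2.511799
B = 0.00001284/2.511799 = 0.000005112

Final: 0.000005112


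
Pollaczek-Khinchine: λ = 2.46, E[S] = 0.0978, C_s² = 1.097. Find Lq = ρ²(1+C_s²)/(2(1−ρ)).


ρ = λ·E[S] = 2.46·0.0978 = 0.2406
Lq = ρ²(1+C_s²)/(2(1−ρ)) = 0.05788·(1+1.097)/(2·0.7594)
= 0.05788·2.0970/1.5188 = 0.07992

Final: 0.07992


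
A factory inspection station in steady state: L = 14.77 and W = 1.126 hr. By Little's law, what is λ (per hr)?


λ = L/W = 14.77/1.126 = 13.1172 /hr

Final: 13.1172 /hr


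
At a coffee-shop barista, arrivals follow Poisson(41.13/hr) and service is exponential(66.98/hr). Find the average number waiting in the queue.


ρ = 41.13/66.98 = 0.6141
Lq = ρ²/(1−ρ) = 0.3771/0.3859 = 0.9770

Final: 0.9770


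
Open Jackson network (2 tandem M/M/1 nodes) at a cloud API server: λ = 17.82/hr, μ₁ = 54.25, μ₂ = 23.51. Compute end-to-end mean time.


Each node sees arrival rate λ = 17.82/hr (tandem ⇒ throughput preserved).
W₁ = 1/(μ₁−λ) = 1/(54.25−17.82) = 0.02745 hr
W₂ = 1/(μ₂−λ) = 1/(23.51−17.82) = 0.17575 hr
W_total = W₁ + W₂ = 0.02745 + 0.17575 = 0.20320 hr

Final: 0.20320 hr


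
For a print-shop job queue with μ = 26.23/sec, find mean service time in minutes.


Mean service time = 1/μ = 1/26.23 second = 0.03812 second
In minutes: 0.03812 × 0.0166667 = 0.0006354 min

Final: 0.0006354 min


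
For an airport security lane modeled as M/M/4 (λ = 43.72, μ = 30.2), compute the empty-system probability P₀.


a = λ/μ = 43.72/30.2 = 1.4477; ρ = a/c = 0.3619
Σ_{k=0}^{3} a^k/k! (terms k=0..3) = 1.00000 + 1.44768 + 1.04789 + 0.50567 = 4.00125
Tail: a^4/(4!(1−ρ)) = 4.39231/(24·0.6381) = 0.28682
P₀ = 1/(4.00125 + 0.28682) = 1/4.28806 = 0.233205

Final: 0.233205


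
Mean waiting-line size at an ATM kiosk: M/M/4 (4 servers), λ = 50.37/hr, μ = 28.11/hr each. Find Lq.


a = λ/μ = 1.7919; ρ = a/4 = 0.4480
P₀ = 0.163015
Lq = P₀·a^c·ρ / (c!·(1−ρ)²) = 0.163015·10.30966·0.4480/(24·0.30473)
= 0.10294

Final: 0.10294


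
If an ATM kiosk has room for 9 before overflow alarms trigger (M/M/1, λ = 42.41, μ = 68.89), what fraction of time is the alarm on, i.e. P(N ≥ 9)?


ρ = 42.41/68.89 = 0.6156
P(N ≥ n) = ρ^n = 0.6156^9 = 0.012700

Final: 0.012700


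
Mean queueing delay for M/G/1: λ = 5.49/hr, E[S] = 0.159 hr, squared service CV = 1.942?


ρ = λ·E[S] = 5.49·0.159 = 0.8729
E[S²] = E[S]²(1+C_s²) = 0.159²·(1+1.942) = 0.074377
Wq = λ·E[S²]/(2(1−ρ)) = 5.49·0.074377/(2·0.1271) = 1.60645 hr

Final: 1.60645 hr


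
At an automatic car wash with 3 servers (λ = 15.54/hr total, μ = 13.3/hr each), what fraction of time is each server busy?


ρ = λ/(cμ) = 15.54/(3·13.3) = 15.54/39.90 = 0.3895

Final: 0.3895


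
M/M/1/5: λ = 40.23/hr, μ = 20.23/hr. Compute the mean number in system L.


ρ = 40.23/20.23 = 1.9886
L = ρ[1 − (K+1)ρ^K + Kρ^(K+1)] / [(1−ρ)(1−ρ^(K+1))]
Numerator: 1.9886·(1 − 6·31.100742 + 5·61.847892) = 245.864375
Denominator: (-0.9886)·(-60.847892) = 60.156096
L = 245.864375/60.156096 = 4.0871

Final: 4.0871


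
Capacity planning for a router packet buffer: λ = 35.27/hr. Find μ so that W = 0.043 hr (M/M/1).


W = 1/(μ−λ) ⇒ μ − λ = 1/W = 1/0.043 = 23.2558
μ = λ + 1/W = 35.27 + 23.2558 = 58.5258 per hr

Final: 58.5258 /hr


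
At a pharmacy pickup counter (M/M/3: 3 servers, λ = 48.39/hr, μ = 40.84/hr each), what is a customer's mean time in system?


a = 1.1849; ρ = 0.3950; P₀ = 0.298950
Lq = P₀·a^c·ρ/(c!(1−ρ)²) = 0.08942
Wq = Lq/λ = 0.08942/48.39 = 0.001848 hr
W = Wq + 1/μ = 0.001848 + 0.02449 = 0.02633 hr

Final: 0.02633 hr


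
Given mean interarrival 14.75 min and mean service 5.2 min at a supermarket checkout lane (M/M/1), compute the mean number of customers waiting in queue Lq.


λ = 60/14.75 = 4.0678 /hr
μ = 60/5.2 = 11.5385 /hr
ρ = λ/μ = 4.0678/11.5385 = 0.3525
Lq = ρ²/(1−ρ) = 0.1243/0.6475 = 0.1920

Final: 0.1920


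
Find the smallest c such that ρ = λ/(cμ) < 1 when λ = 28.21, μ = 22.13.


Stability requires cμ > λ ⇔ c > λ/μ.
λ/μ = 28.21/22.13 = 1.2747
Minimum integer c = ⌊1.2747⌋ + 1 = 2
Check: 2·22.13 = 44.26 > 28.21, while 1·22.13 = 22.13 ≤ 28.21

Final: 2 servers


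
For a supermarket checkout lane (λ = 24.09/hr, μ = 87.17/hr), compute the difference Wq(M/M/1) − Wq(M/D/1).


ρ = 24.09/87.17 = 0.2764
Wq(M/M/1) = ρ/(μ−λ) = 0.2764/63.08 = 0.004381 hr
Wq(M/D/1) = ρ/(2(μ−λ)) = 0.002191 hr
Savings = 0.004381 − 0.002191 = 0.002191 hr

Final: 0.002191 hr


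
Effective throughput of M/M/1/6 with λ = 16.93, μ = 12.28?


ρ = 1.3787; P_K = (1−ρ)ρ^6/(1−ρ^7) = 0.307099
λ_eff = λ(1 − P_K) = 16.93·(1 − 0.307099) = 16.93·0.692901 = 11.7308 /hr

Final: 11.7308 /hr


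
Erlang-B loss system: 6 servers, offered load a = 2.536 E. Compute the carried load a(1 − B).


B(6,2.536) = 0.029706 (Erlang-B)
Carried load = a(1 − B) = 2.536·(1 − 0.029706) = 2.536·0.970294 = 2.4607 E

Final: 2.4607 Erlangs


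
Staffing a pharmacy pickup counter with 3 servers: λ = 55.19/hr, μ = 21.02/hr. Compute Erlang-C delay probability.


a = λ/μ = 2.6256; ρ = a/3 = 0.8752
P₀ = 0.032006 (from M/M/c formula)
C(c,a) = [a^c/(c!(1−ρ))]·P₀ = [18.10019/(6·0.1248)]·0.032006
= 24.17191·0.032006 = 0.773640

Final: 0.773640


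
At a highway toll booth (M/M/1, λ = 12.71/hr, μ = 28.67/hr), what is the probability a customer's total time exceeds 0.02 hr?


W ~ Exponential(μ−λ) for M/M/1.
μ − λ = 28.67 − 12.71 = 15.9600
P(W > t) = e^{−(μ−λ)t} = e^{−0.3192} = 0.726730

Final: 0.726730


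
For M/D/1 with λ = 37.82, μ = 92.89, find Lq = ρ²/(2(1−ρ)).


ρ = 37.82/92.89 = 0.4071
M/D/1: Lq = ρ²/(2(1−ρ)) = 0.1658/(2·0.5929) = 0.13981

Final: 0.13981


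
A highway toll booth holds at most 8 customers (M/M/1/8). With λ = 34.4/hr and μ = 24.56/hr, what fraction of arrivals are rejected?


ρ = λ/μ = 34.4/24.56 = 1.4007
P_K = (1−ρ)ρ^K/(1−ρ^(K+1)) = (-0.4007·14.812919)/(1 − 20.747736)
= -5.934818/-19.747736 = 0.300532

Final: 0.300532


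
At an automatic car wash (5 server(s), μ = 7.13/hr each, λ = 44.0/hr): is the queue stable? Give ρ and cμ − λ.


Total capacity cμ = 5·7.13 = 35.65/hr
ρ = λ/(cμ) = 44.0/35.65 = 1.2342
Stable ⇔ ρ < 1: NO
Spare capacity = cμ − λ = 35.65 − 44.0 = -8.35/hr

Final: ρ = 1.2342; unstable; margin = -8.35/hr


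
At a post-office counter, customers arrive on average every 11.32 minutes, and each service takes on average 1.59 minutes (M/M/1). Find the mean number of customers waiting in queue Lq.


λ = 60/11.32 = 5.3004 /hr
μ = 60/1.59 = 37.7358 /hr
ρ = λ/μ = 5.3004/37.7358 = 0.1405
Lq = ρ²/(1−ρ) = 0.01973/0.8595 = 0.02295

Final: 0.02295


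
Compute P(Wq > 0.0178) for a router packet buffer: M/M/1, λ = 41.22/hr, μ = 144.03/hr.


ρ = 41.22/144.03 = 0.2862
P(Wq > t) = ρ·e^{−(μ−λ)t} = 0.2862·e^{−1.8300}
= 0.2862·0.160411 = 0.045908

Final: 0.045908


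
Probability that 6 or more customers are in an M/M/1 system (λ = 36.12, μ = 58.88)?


ρ = 36.12/58.88 = 0.6135
P(N ≥ n) = ρ^n = 0.6135^6 = 0.053294

Final: 0.053294


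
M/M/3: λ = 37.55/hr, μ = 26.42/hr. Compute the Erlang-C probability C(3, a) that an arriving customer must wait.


a = λ/μ = 1.4213; ρ = a/3 = 0.4738
P₀ = 0.230386 (from M/M/c formula)
C(c,a) = [a^c/(c!(1−ρ))]·P₀ = [2.87099/(6·0.5262)]·0.230386
= 0.90927·0.230386 = 0.209483

Final: 0.209483


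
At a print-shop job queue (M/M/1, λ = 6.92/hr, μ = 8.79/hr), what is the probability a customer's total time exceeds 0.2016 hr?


W ~ Exponential(μ−λ) for M/M/1.
μ − λ = 8.79 − 6.92 = 1.8700
P(W > t) = e^{−(μ−λ)t} = e^{−0.3770} = 0.685922

Final: 0.685922


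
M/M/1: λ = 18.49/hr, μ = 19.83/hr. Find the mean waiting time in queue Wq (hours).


ρ = 18.49/19.83 = 0.9324
Wq = ρ/(μ−λ) = 0.9324/(19.83 − 18.49) = 0.9324/1.34 = 0.6958 hr

Final: 0.6958 hr


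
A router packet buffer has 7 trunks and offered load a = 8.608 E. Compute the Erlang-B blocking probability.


B(c,a) = (a^c/c!) / Σ_{k=0}^{c} a^k/k!
a^7/7! = 694.840736
Σ terms (k=0..7): 1.00000 + 8.60800 + 37.04883 + 106.30545 + 228.76933 + 393.84927 + 565.04242 + 694.84074 = 2035.464033
B = 694.840736/2035.464033 = 0.341367

Final: 0.341367


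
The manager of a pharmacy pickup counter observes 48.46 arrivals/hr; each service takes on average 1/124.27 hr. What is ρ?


ρ = λ/μ = 48.46/124.27 = 0.3900

Final: 0.3900


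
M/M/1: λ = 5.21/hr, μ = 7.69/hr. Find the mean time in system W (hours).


W = 1/(μ−λ) = 1/(7.69 − 5.21) = 1/2.48 = 0.4032 hr

Final: 0.4032 hr


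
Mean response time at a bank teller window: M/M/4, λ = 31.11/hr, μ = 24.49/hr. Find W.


a = 1.2703; ρ = 0.3176; P₀ = 0.279501
Lq = P₀·a^c·ρ/(c!(1−ρ)²) = 0.02068
Wq = Lq/λ = 0.02068/31.11 = 0.0006648 hr
W = Wq + 1/μ = 0.0006648 + 0.04083 = 0.04150 hr

Final: 0.04150 hr


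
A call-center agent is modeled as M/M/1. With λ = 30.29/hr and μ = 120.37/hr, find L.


ρ = λ/μ = 30.29/120.37 = 0.2516
L = ρ/(1−ρ) = 0.2516/(1 − 0.2516) = 0.2516/0.7484 = 0.3363

Final: 0.3363


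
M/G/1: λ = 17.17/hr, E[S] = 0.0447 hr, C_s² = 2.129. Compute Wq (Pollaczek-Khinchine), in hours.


ρ = λ·E[S] = 17.17·0.0447 = 0.7675
E[S²] = E[S]²(1+C_s²) = 0.0447²·(1+2.129) = 0.006252
Wq = λ·E[S²]/(2(1−ρ)) = 17.17·0.006252/(2·0.2325) = 0.23085 hr

Final: 0.23085 hr


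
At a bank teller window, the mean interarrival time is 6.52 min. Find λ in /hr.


λ = 1/(interarrival time) in consistent units.
1 hour = 60 min, so λ = 60/6.52 = 9.2025 per hour

Final: 9.2025 /hr


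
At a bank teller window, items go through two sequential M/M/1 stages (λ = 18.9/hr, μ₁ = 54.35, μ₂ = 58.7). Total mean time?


Each node sees arrival rate λ = 18.9/hr (tandem ⇒ throughput preserved).
W₁ = 1/(μ₁−λ) = 1/(54.35−18.9) = 0.02821 hr
W₂ = 1/(μ₂−λ) = 1/(58.7−18.9) = 0.02513 hr
W_total = W₁ + W₂ = 0.02821 + 0.02513 = 0.05333 hr

Final: 0.05333 hr


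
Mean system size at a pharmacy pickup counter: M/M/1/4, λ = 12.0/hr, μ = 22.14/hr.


ρ = 12.0/22.14 = 0.5420
L = ρ[1 − (K+1)ρ^K + Kρ^(K+1)] / [(1−ρ)(1−ρ^(K+1))]
Numerator: 0.5420·(1 − 5·0.086301 + 4·0.046775) = 0.409538
Denominator: (0.4580)·(0.953225) = 0.436572
L = 0.409538/0.436572 = 0.9381

Final: 0.9381


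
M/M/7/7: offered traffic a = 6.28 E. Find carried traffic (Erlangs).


B(7,6.28) = 0.203220 (Erlang-B)
Carried load = a(1 − B) = 6.28·(1 − 0.203220) = 6.28·0.796780 = 5.0038 E

Final: 5.0038 Erlangs


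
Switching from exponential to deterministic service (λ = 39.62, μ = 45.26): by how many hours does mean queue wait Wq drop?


ρ = 39.62/45.26 = 0.8754
Wq(M/M/1) = ρ/(μ−λ) = 0.8754/5.64 = 0.15521 hr
Wq(M/D/1) = ρ/(2(μ−λ)) = 0.07761 hr
Savings = 0.15521 − 0.07761 = 0.07761 hr

Final: 0.07761 hr


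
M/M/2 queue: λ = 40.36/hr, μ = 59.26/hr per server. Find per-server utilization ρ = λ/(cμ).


ρ = λ/(cμ) = 40.36/(2·59.26) = 40.36/118.52 = 0.3405

Final: 0.3405


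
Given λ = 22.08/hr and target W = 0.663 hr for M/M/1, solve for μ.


W = 1/(μ−λ) ⇒ μ − λ = 1/W = 1/0.663 = 1.5083
μ = λ + 1/W = 22.08 + 1.5083 = 23.5883 per hr

Final: 23.5883 /hr


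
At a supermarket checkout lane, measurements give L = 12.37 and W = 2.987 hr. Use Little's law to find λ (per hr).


λ = L/W = 12.37/2.987 = 4.1413 /hr

Final: 4.1413 /hr


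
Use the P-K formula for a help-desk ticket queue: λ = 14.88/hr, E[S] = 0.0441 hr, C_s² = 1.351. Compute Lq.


ρ = λ·E[S] = 14.88·0.0441 = 0.6562
Lq = ρ²(1+C_s²)/(2(1−ρ)) = 0.4306·(1+1.351)/(2·0.3438)
= 0.4306·2.3510/0.6876 = 1.47235

Final: 1.47235


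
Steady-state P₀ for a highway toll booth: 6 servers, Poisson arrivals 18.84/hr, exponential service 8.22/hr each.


a = λ/μ = 18.84/8.22 = 2.2920; ρ = a/c = 0.3820
Σ_{k=0}^{5} a^k/k! (terms k=0..5) = 1.00000 + 2.29197 + 2.62657 + 2.00667 + 1.14981 + 0.52706 = 9.60208
Tail: a^6/(6!(1−ρ)) = 144.96210/(720·0.6180) = 0.32578
P₀ = 1/(9.60208 + 0.32578) = 1/9.92786 = 0.100727

Final: 0.100727


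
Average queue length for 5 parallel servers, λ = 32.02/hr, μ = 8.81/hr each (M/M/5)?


a = λ/μ = 3.6345; ρ = a/5 = 0.7269
P₀ = 0.021804
Lq = P₀·a^c·ρ / (c!·(1−ρ)²) = 0.021804·634.20125·0.7269/(120·0.07458)
= 1.12309

Final: 1.12309


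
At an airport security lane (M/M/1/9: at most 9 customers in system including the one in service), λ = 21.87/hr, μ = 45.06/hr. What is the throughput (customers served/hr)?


ρ = 0.4854; P_K = (1−ρ)ρ^9/(1−ρ^10) = 0.0007697
λ_eff = λ(1 − P_K) = 21.87·(1 − 0.0007697) = 21.87·0.999230 = 21.8532 /hr

Final: 21.8532 /hr


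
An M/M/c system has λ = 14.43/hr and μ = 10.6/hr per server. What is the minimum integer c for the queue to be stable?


Stability requires cμ > λ ⇔ c > λ/μ.
λ/μ = 14.43/10.6 = 1.3613
Minimum integer c = ⌊1.3613⌋ + 1 = 2
Check: 2·10.6 = 21.20 > 14.43, while 1·10.6 = 10.60 ≤ 14.43

Final: 2 servers


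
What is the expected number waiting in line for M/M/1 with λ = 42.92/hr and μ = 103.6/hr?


ρ = 42.92/103.6 = 0.4143
Lq = ρ²/(1−ρ) = 0.1716/0.5857 = 0.2930

Final: 0.2930


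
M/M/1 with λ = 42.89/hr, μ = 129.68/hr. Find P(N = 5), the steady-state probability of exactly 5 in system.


ρ = 42.89/129.68 = 0.3307
P_n = (1−ρ)·ρ^n = (1 − 0.3307)·0.3307^5 = 0.6693·0.003957 = 0.002649

Final: 0.002649


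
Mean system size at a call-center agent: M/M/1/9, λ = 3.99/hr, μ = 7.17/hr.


ρ = 3.99/7.17 = 0.5565
L = ρ[1 − (K+1)ρ^K + Kρ^(K+1)] / [(1−ρ)(1−ρ^(K+1))]
Numerator: 0.5565·(1 − 10·0.005118 + 9·0.002848) = 0.542269
Denominator: (0.4435)·(0.997152) = 0.442252
L = 0.542269/0.442252 = 1.2262

Final: 1.2262


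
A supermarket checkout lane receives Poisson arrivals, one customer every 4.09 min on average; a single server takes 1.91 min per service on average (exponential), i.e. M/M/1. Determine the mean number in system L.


λ = 60/4.09 = 14.6699 /hr
μ = 60/1.91 = 31.4136 /hr
ρ = λ/μ = 14.6699/31.4136 = 0.4670
L = ρ/(1−ρ) = 0.4670/0.5330 = 0.8761

Final: 0.8761


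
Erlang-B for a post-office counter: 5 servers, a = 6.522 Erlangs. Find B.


B(c,a) = (a^c/c!) / Σ_{k=0}^{c} a^k/k!
a^5/5! = 98.338307
Σ terms (k=0..5): 1.00000 + 6.52200 + 21.26824 + 46.23716 + 75.38969 + 98.33831 = 248.755393
B = 98.338307/248.755393 = 0.395321

Final: 0.395321


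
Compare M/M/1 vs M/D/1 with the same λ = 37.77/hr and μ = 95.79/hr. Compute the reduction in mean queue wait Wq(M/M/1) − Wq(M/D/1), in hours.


ρ = 37.77/95.79 = 0.3943
Wq(M/M/1) = ρ/(μ−λ) = 0.3943/58.02 = 0.006796 hr
Wq(M/D/1) = ρ/(2(μ−λ)) = 0.003398 hr
Savings = 0.006796 − 0.003398 = 0.003398 hr

Final: 0.003398 hr


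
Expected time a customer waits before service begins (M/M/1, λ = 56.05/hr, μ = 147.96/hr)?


ρ = 56.05/147.96 = 0.3788
Wq = ρ/(μ−λ) = 0.3788/(147.96 − 56.05) = 0.3788/91.91 = 0.004122 hr

Final: 0.004122 hr


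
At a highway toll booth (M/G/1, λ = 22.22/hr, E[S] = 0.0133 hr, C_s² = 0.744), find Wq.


ρ = λ·E[S] = 22.22·0.0133 = 0.2955
E[S²] = E[S]²(1+C_s²) = 0.0133²·(1+0.744) = 0.0003085
Wq = λ·E[S²]/(2(1−ρ)) = 22.22·0.0003085/(2·0.7045) = 0.004865 hr

Final: 0.004865 hr


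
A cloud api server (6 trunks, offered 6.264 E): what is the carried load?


B(6,6.264) = 0.283201 (Erlang-B)
Carried load = a(1 − B) = 6.264·(1 − 0.283201) = 6.264·0.716799 = 4.4900 E

Final: 4.4900 Erlangs


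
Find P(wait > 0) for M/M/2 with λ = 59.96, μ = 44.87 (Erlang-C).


a = λ/μ = 1.3363; ρ = a/2 = 0.6682
P₀ = 0.198931 (from M/M/c formula)
C(c,a) = [a^c/(c!(1−ρ))]·P₀ = [1.78571/(2·0.3318)]·0.198931
= 2.69056·0.198931 = 0.535236

Final: 0.535236


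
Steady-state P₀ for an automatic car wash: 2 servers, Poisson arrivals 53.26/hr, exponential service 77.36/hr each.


a = λ/μ = 53.26/77.36 = 0.6885; ρ = a/c = 0.3442
Σ_{k=0}^{1} a^k/k! (terms k=0..1) = 1.00000 + 0.68847 = 1.68847
Tail: a^2/(2!(1−ρ)) = 0.47399/(2·0.6558) = 0.36140
P₀ = 1/(1.68847 + 0.36140) = 1/2.04987 = 0.487835

Final: 0.487835


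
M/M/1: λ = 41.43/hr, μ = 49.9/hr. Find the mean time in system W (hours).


W = 1/(μ−λ) = 1/(49.9 − 41.43) = 1/8.47 = 0.1181 hr

Final: 0.1181 hr


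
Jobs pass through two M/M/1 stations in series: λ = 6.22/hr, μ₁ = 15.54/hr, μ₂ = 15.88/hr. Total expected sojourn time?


Each node sees arrival rate λ = 6.22/hr (tandem ⇒ throughput preserved).
W₁ = 1/(μ₁−λ) = 1/(15.54−6.22) = 0.10730 hr
W₂ = 1/(μ₂−λ) = 1/(15.88−6.22) = 0.10352 hr
W_total = W₁ + W₂ = 0.10730 + 0.10352 = 0.21082 hr

Final: 0.21082 hr


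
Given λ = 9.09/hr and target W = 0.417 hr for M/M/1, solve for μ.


W = 1/(μ−λ) ⇒ μ − λ = 1/W = 1/0.417 = 2.3981
μ = λ + 1/W = 9.09 + 2.3981 = 11.4881 per hr

Final: 11.4881 /hr


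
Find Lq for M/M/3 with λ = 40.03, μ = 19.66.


a = λ/μ = 2.0361; ρ = a/3 = 0.6787
P₀ = 0.105399
Lq = P₀·a^c·ρ / (c!·(1−ρ)²) = 0.105399·8.44124·0.6787/(6·0.10323)
= 0.97491

Final: 0.97491


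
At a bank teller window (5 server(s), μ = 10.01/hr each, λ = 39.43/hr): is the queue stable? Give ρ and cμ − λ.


Total capacity cμ = 5·10.01 = 50.05/hr
ρ = λ/(cμ) = 39.43/50.05 = 0.7878
Stable ⇔ ρ < 1: YES
Spare capacity = cμ − λ = 50.05 − 39.43 = 10.62/hr

Final: ρ = 0.7878; stable; margin = 10.62/hr


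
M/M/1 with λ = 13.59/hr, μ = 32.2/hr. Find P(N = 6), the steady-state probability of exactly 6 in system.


ρ = 13.59/32.2 = 0.4220
P_n = (1−ρ)·ρ^n = (1 − 0.4220)·0.4220^6 = 0.5780·0.005652 = 0.003266

Final: 0.003266


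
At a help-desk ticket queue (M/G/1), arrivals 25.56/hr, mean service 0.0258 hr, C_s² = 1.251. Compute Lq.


ρ = λ·E[S] = 25.56·0.0258 = 0.6594
Lq = ρ²(1+C_s²)/(2(1−ρ)) = 0.4349·(1+1.251)/(2·0.3406)
= 0.4349·2.2510/0.6811 = 1.43722

Final: 1.43722


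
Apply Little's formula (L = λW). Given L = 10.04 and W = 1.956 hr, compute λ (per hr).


λ = L/W = 10.04/1.956 = 5.1329 /hr

Final: 5.1329 /hr


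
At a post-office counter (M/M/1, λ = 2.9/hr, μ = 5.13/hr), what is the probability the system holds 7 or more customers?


ρ = 2.9/5.13 = 0.5653
P(N ≥ n) = ρ^n = 0.5653^7 = 0.018449

Final: 0.018449


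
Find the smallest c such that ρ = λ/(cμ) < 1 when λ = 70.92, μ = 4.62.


Stability requires cμ > λ ⇔ c > λ/μ.
λ/μ = 70.92/4.62 = 15.3506
Minimum integer c = ⌊15.3506⌋ + 1 = 16
Check: 16·4.62 = 73.92 > 70.92, while 15·4.62 = 69.30 ≤ 70.92

Final: 16 servers


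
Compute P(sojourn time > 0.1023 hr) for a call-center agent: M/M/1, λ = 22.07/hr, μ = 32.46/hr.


W ~ Exponential(μ−λ) for M/M/1.
μ − λ = 32.46 − 22.07 = 10.3900
P(W > t) = e^{−(μ−λ)t} = e^{−1.0629} = 0.345454

Final: 0.345454


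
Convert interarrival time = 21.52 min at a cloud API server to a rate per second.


λ = 1/(interarrival time) in consistent units.
1 second = 0.0166667 min, so λ = 0.0166667/21.52 = 0.0007745 per second

Final: 0.0007745 /sec


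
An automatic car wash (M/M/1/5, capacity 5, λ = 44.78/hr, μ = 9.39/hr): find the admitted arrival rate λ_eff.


ρ = 4.7689; P_K = (1−ρ)ρ^5/(1−ρ^6) = 0.790375
λ_eff = λ(1 − P_K) = 44.78·(1 − 0.790375) = 44.78·0.209625 = 9.3870 /hr

Final: 9.3870 /hr


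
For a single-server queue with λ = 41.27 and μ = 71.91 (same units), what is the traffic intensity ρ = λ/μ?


ρ = λ/μ = 41.27/71.91 = 0.5739

Final: 0.5739


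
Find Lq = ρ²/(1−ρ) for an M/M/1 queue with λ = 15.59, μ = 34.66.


ρ = 15.59/34.66 = 0.4498
Lq = ρ²/(1−ρ) = 0.2023/0.5502 = 0.3677

Final: 0.3677


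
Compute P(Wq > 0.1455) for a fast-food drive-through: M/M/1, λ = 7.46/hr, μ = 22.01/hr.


ρ = 7.46/22.01 = 0.3389
P(Wq > t) = ρ·e^{−(μ−λ)t} = 0.3389·e^{−2.1170}
= 0.3389·0.120389 = 0.040804

Final: 0.040804


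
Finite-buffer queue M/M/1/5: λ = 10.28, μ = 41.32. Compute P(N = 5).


ρ = λ/μ = 10.28/41.32 = 0.2488
P_K = (1−ρ)ρ^K/(1−ρ^(K+1)) = (0.7512·0.0009532)/(1 − 0.0002371)
= 0.0007160/0.999763 = 0.0007162

Final: 0.0007162


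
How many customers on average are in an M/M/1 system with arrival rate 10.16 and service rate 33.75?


ρ = λ/μ = 10.16/33.75 = 0.3010
L = ρ/(1−ρ) = 0.3010/(1 − 0.3010) = 0.3010/0.6990 = 0.4307

Final: 0.4307


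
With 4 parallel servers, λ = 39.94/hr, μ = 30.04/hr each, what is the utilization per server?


ρ = λ/(cμ) = 39.94/(4·30.04) = 39.94/120.16 = 0.3324

Final: 0.3324


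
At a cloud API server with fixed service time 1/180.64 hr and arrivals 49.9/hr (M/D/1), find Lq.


ρ = 49.9/180.64 = 0.2762
M/D/1: Lq = ρ²/(2(1−ρ)) = 0.07631/(2·0.7238) = 0.05272

Final: 0.05272


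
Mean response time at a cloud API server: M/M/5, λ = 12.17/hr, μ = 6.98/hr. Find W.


a = 1.7436; ρ = 0.3487; P₀ = 0.174272
Lq = P₀·a^c·ρ/(c!(1−ρ)²) = 0.01924
Wq = Lq/λ = 0.01924/12.17 = 0.001581 hr
W = Wq + 1/μ = 0.001581 + 0.14327 = 0.14485 hr

Final: 0.14485 hr


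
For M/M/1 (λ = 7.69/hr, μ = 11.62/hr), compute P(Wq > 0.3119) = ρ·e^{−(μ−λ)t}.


ρ = 7.69/11.62 = 0.6618
P(Wq > t) = ρ·e^{−(μ−λ)t} = 0.6618·e^{−1.2258}
= 0.6618·0.293532 = 0.194257

Final: 0.194257


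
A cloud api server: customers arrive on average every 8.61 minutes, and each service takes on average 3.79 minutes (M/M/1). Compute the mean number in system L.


λ = 60/8.61 = 6.9686 /hr
μ = 60/3.79 = 15.8311 /hr
ρ = λ/μ = 6.9686/15.8311 = 0.4402
L = ρ/(1−ρ) = 0.4402/0.5598 = 0.7863

Final: 0.7863


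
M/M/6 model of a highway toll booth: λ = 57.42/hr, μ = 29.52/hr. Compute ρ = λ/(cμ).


ρ = λ/(cμ) = 57.42/(6·29.52) = 57.42/177.12 = 0.3242

Final: 0.3242


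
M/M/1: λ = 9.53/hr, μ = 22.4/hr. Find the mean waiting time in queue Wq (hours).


ρ = 9.53/22.4 = 0.4254
Wq = ρ/(μ−λ) = 0.4254/(22.4 − 9.53) = 0.4254/12.87 = 0.03306 hr

Final: 0.03306 hr


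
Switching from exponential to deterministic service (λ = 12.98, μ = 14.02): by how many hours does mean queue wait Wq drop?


ρ = 12.98/14.02 = 0.9258
Wq(M/M/1) = ρ/(μ−λ) = 0.9258/1.04 = 0.89021 hr
Wq(M/D/1) = ρ/(2(μ−λ)) = 0.44511 hr
Savings = 0.89021 − 0.44511 = 0.44511 hr

Final: 0.44511 hr


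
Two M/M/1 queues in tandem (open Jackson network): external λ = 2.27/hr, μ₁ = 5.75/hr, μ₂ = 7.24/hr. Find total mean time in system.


Each node sees arrival rate λ = 2.27/hr (tandem ⇒ throughput preserved).
W₁ = 1/(μ₁−λ) = 1/(5.75−2.27) = 0.28736 hr
W₂ = 1/(μ₂−λ) = 1/(7.24−2.27) = 0.20121 hr
W_total = W₁ + W₂ = 0.28736 + 0.20121 = 0.48856 hr

Final: 0.48856 hr


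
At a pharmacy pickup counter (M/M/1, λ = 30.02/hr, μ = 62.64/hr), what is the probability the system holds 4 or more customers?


ρ = 30.02/62.64 = 0.4792
P(N ≥ n) = ρ^n = 0.4792^4 = 0.052752

Final: 0.052752


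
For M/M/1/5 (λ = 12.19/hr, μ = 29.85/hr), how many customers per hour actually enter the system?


ρ = 0.4084; P_K = (1−ρ)ρ^5/(1−ρ^6) = 0.006751
λ_eff = λ(1 − P_K) = 12.19·(1 − 0.006751) = 12.19·0.993249 = 12.1077 /hr

Final: 12.1077 /hr


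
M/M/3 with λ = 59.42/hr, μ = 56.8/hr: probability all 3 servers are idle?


a = λ/μ = 59.42/56.8 = 1.0461; ρ = a/c = 0.3487
Σ_{k=0}^{2} a^k/k! (terms k=0..2) = 1.00000 + 1.04613 + 0.54719 = 2.59332
Tail: a^3/(3!(1−ρ)) = 1.14486/(6·0.6513) = 0.29297
P₀ = 1/(2.59332 + 0.29297) = 1/2.88629 = 0.346466

Final: 0.346466


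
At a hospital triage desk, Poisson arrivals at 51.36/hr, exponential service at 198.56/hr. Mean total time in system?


W = 1/(μ−λ) = 1/(198.56 − 51.36) = 1/147.20 = 0.006793 hr

Final: 0.006793 hr


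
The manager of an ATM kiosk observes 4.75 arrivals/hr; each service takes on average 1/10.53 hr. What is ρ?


ρ = λ/μ = 4.75/10.53 = 0.4511

Final: 0.4511


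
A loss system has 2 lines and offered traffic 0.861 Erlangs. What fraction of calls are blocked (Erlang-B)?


B(c,a) = (a^c/c!) / Σ_{k=0}^{c} a^k/k!
a^2/2! = 0.370661
Σ terms (k=0..2): 1.00000 + 0.86100 + 0.37066 = 2.231660
B = 0.370661/2.231660 = 0.166092

Final: 0.166092


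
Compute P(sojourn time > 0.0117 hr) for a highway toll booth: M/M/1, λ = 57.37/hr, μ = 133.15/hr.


W ~ Exponential(μ−λ) for M/M/1.
μ − λ = 133.15 − 57.37 = 75.7800
P(W > t) = e^{−(μ−λ)t} = e^{−0.8866} = 0.412044

Final: 0.412044


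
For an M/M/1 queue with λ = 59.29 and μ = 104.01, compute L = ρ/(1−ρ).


ρ = λ/μ = 59.29/104.01 = 0.5700
L = ρ/(1−ρ) = 0.5700/(1 − 0.5700) = 0.5700/0.4300 = 1.3258

Final: 1.3258


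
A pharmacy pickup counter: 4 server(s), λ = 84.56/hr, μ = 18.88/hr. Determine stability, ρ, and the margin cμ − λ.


Total capacity cμ = 4·18.88 = 75.52/hr
ρ = λ/(cμ) = 84.56/75.52 = 1.1197
Stable ⇔ ρ < 1: NO
Spare capacity = cμ − λ = 75.52 − 84.56 = -9.04/hr

Final: ρ = 1.1197; unstable; margin = -9.04/hr


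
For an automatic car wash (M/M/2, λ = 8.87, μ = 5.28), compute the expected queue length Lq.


a = λ/μ = 1.6799; ρ = a/2 = 0.8400
P₀ = 0.086979
Lq = P₀·a^c·ρ / (c!·(1−ρ)²) = 0.086979·2.82215·0.8400/(2·0.02561)
= 4.02511

Final: 4.02511


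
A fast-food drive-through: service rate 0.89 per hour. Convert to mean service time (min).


Mean service time = 1/μ = 1/0.89 hour = 1.12360 hour
In minutes: 1.12360 × 60 = 67.4157 min

Final: 67.4157 min


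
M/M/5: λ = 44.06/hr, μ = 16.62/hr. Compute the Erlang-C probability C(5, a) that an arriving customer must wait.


a = λ/μ = 2.6510; ρ = a/5 = 0.5302
P₀ = 0.068256 (from M/M/c formula)
C(c,a) = [a^c/(c!(1−ρ))]·P₀ = [130.93850/(120·0.4698)]·0.068256
= 2.32262·0.068256 = 0.158532

Final: 0.158532


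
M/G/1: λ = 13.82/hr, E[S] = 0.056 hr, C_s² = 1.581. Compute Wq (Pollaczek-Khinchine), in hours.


ρ = λ·E[S] = 13.82·0.056 = 0.7739
E[S²] = E[S]²(1+C_s²) = 0.056²·(1+1.581) = 0.008094
Wq = λ·E[S²]/(2(1−ρ)) = 13.82·0.008094/(2·0.2261) = 0.24739 hr

Final: 0.24739 hr


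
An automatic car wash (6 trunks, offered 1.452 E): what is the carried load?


B(6,1.452) = 0.003049 (Erlang-B)
Carried load = a(1 − B) = 1.452·(1 − 0.003049) = 1.452·0.996951 = 1.4476 E

Final: 1.4476 Erlangs


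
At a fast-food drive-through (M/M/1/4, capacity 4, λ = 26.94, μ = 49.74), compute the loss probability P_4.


ρ = λ/μ = 26.94/49.74 = 0.5416
P_K = (1−ρ)ρ^K/(1−ρ^(K+1)) = (0.4584·0.086053)/(1 − 0.046608)
= 0.039445/0.953392 = 0.041374

Final: 0.041374


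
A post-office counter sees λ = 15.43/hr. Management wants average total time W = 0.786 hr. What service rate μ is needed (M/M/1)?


W = 1/(μ−λ) ⇒ μ − λ = 1/W = 1/0.786 = 1.2723
μ = λ + 1/W = 15.43 + 1.2723 = 16.7023 per hr

Final: 16.7023 /hr


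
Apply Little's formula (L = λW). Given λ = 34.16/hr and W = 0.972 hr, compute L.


L = λW = 34.16·0.972 = 33.2035

Final: 33.2035


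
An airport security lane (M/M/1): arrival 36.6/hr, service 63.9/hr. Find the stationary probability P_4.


ρ = 36.6/63.9 = 0.5728
P_n = (1−ρ)·ρ^n = (1 − 0.5728)·0.5728^4 = 0.4272·0.107627 = 0.045981

Final: 0.045981


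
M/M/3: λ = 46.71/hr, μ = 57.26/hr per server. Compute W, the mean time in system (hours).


a = 0.8158; ρ = 0.2719; P₀ = 0.439997
Lq = P₀·a^c·ρ/(c!(1−ρ)²) = 0.02042
Wq = Lq/λ = 0.02042/46.71 = 0.0004372 hr
W = Wq + 1/μ = 0.0004372 + 0.01746 = 0.01790 hr

Final: 0.01790 hr


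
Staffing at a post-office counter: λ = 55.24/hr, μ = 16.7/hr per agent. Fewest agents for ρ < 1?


Stability requires cμ > λ ⇔ c > λ/μ.
λ/μ = 55.24/16.7 = 3.3078
Minimum integer c = ⌊3.3078⌋ + 1 = 4
Check: 4·16.7 = 66.80 > 55.24, while 3·16.7 = 50.10 ≤ 55.24

Final: 4 servers


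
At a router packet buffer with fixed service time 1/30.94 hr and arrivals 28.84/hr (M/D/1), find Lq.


ρ = 28.84/30.94 = 0.9321
M/D/1: Lq = ρ²/(2(1−ρ)) = 0.8689/(2·0.06787) = 6.40060

Final: 6.40060


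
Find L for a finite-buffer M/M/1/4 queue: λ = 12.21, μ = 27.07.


ρ = 12.21/27.07 = 0.4511
L = ρ[1 − (K+1)ρ^K + Kρ^(K+1)] / [(1−ρ)(1−ρ^(K+1))]
Numerator: 0.4511·(1 − 5·0.041391 + 4·0.018670) = 0.391388
Denominator: (0.5489)·(0.981330) = 0.538699
L = 0.391388/0.538699 = 0.7265

Final: 0.7265


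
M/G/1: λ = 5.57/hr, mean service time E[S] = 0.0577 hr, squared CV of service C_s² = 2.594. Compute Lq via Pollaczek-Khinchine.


ρ = λ·E[S] = 5.57·0.0577 = 0.3214
Lq = ρ²(1+C_s²)/(2(1−ρ)) = 0.1033·(1+2.594)/(2·0.6786)
= 0.1033·3.5940/1.3572 = 0.27352

Final: 0.27352


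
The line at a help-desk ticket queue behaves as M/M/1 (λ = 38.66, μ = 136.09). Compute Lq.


ρ = 38.66/136.09 = 0.2841
Lq = ρ²/(1−ρ) = 0.08070/0.7159 = 0.1127

Final: 0.1127


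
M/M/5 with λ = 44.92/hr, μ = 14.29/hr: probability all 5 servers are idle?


a = λ/μ = 44.92/14.29 = 3.1435; ρ = a/c = 0.6287
Σ_{k=0}^{4} a^k/k! (terms k=0..4) = 1.00000 + 3.14346 + 4.94066 + 5.17692 + 4.06835 = 18.32939
Tail: a^5/(5!(1−ρ)) = 306.92877/(120·0.3713) = 6.88845
P₀ = 1/(18.32939 + 6.88845) = 1/25.21784 = 0.039654

Final: 0.039654


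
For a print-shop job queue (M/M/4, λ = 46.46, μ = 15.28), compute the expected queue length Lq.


a = λ/μ = 3.0406; ρ = a/4 = 0.7601
P₀ = 0.035466
Lq = P₀·a^c·ρ / (c!·(1−ρ)²) = 0.035466·85.47191·0.7601/(24·0.05753)
= 1.66886

Final: 1.66886


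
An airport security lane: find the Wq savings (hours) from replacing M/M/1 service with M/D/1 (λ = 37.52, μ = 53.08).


ρ = 37.52/53.08 = 0.7069
Wq(M/M/1) = ρ/(μ−λ) = 0.7069/15.56 = 0.04543 hr
Wq(M/D/1) = ρ/(2(μ−λ)) = 0.02271 hr
Savings = 0.04543 − 0.02271 = 0.02271 hr

Final: 0.02271 hr


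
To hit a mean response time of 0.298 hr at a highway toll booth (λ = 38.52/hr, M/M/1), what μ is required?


W = 1/(μ−λ) ⇒ μ − λ = 1/W = 1/0.298 = 3.3557
μ = λ + 1/W = 38.52 + 3.3557 = 41.8757 per hr

Final: 41.8757 /hr


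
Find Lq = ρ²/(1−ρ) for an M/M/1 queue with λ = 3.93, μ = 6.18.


ρ = 3.93/6.18 = 0.6359
Lq = ρ²/(1−ρ) = 0.4044/0.3641 = 1.1107

Final: 1.1107


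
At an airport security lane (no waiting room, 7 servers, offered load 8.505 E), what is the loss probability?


B(c,a) = (a^c/c!) / Σ_{k=0}^{c} a^k/k!
a^7/7! = 638.689372
Σ terms (k=0..7): 1.00000 + 8.50500 + 36.16751 + 102.53490 + 218.01483 + 370.84322 + 525.67026 + 638.68937 = 1901.425094
B = 638.689372/1901.425094 = 0.335900

Final: 0.335900


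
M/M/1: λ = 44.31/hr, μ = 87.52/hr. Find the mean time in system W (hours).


W = 1/(μ−λ) = 1/(87.52 − 44.31) = 1/43.21 = 0.02314 hr

Final: 0.02314 hr


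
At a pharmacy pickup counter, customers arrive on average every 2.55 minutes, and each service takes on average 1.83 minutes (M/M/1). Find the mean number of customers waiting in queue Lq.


λ = 60/2.55 = 23.5294 /hr
μ = 60/1.83 = 32.7869 /hr
ρ = λ/μ = 23.5294/32.7869 = 0.7176
Lq = ρ²/(1−ρ) = 0.5150/0.2824 = 1.8240

Final: 1.8240


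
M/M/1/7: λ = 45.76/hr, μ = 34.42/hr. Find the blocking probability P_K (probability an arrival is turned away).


ρ = λ/μ = 45.76/34.42 = 1.3295
P_K = (1−ρ)ρ^K/(1−ρ^(K+1)) = (-0.3295·7.340507)/(1 − 9.758907)
= -2.418401/-8.758907 = 0.276108

Final: 0.276108


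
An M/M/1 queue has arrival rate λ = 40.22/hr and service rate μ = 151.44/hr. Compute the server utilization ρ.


ρ = λ/μ = 40.22/151.44 = 0.2656

Final: 0.2656


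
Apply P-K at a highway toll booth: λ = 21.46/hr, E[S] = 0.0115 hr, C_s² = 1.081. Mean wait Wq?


ρ = λ·E[S] = 21.46·0.0115 = 0.2468
E[S²] = E[S]²(1+C_s²) = 0.0115²·(1+1.081) = 0.0002752
Wq = λ·E[S²]/(2(1−ρ)) = 21.46·0.0002752/(2·0.7532) = 0.003921 hr

Final: 0.003921 hr


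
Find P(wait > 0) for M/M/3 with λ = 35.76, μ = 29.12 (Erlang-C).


a = λ/μ = 1.2280; ρ = a/3 = 0.4093
P₀ = 0.285340 (from M/M/c formula)
C(c,a) = [a^c/(c!(1−ρ))]·P₀ = [1.85190/(6·0.5907)]·0.285340
= 0.52255·0.285340 = 0.149105

Final: 0.149105


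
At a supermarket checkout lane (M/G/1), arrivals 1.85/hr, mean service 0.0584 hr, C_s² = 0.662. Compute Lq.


ρ = λ·E[S] = 1.85·0.0584 = 0.1080
Lq = ρ²(1+C_s²)/(2(1−ρ)) = 0.01167·(1+0.662)/(2·0.8920)
= 0.01167·1.6620/1.7839 = 0.01087

Final: 0.01087


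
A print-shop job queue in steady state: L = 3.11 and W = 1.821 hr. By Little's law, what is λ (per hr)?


λ = L/W = 3.11/1.821 = 1.7079 /hr

Final: 1.7079 /hr


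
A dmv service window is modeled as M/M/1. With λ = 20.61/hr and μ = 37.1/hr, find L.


ρ = λ/μ = 20.61/37.1 = 0.5555
L = ρ/(1−ρ) = 0.5555/(1 − 0.5555) = 0.5555/0.4445 = 1.2498

Final: 1.2498


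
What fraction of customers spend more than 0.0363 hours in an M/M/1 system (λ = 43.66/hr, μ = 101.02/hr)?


W ~ Exponential(μ−λ) for M/M/1.
μ − λ = 101.02 − 43.66 = 57.3600
P(W > t) = e^{−(μ−λ)t} = e^{−2.0822} = 0.124660

Final: 0.124660


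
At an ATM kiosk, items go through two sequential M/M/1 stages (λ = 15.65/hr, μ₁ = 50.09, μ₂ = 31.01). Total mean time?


Each node sees arrival rate λ = 15.65/hr (tandem ⇒ throughput preserved).
W₁ = 1/(μ₁−λ) = 1/(50.09−15.65) = 0.02904 hr
W₂ = 1/(μ₂−λ) = 1/(31.01−15.65) = 0.06510 hr
W_total = W₁ + W₂ = 0.02904 + 0.06510 = 0.09414 hr

Final: 0.09414 hr


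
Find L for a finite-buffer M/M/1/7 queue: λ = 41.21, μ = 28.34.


ρ = 41.21/28.34 = 1.4541
L = ρ[1 − (K+1)ρ^K + Kρ^(K+1)] / [(1−ρ)(1−ρ^(K+1))]
Numerator: 1.4541·(1 − 8·13.747362 + 7·19.990431) = 45.011259
Denominator: (-0.4541)·(-18.990431) = 8.624095
L = 45.011259/8.624095 = 5.2192

Final: 5.2192


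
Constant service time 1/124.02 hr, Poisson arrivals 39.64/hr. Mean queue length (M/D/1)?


ρ = 39.64/124.02 = 0.3196
M/D/1: Lq = ρ²/(2(1−ρ)) = 0.1022/(2·0.6804) = 0.07508

Final: 0.07508


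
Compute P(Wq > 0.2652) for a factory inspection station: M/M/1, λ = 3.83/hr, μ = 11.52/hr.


ρ = 3.83/11.52 = 0.3325
P(Wq > t) = ρ·e^{−(μ−λ)t} = 0.3325·e^{−2.0394}
= 0.3325·0.130108 = 0.043256

Final: 0.043256


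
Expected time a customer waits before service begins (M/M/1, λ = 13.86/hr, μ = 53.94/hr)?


ρ = 13.86/53.94 = 0.2570
Wq = ρ/(μ−λ) = 0.2570/(53.94 − 13.86) = 0.2570/40.08 = 0.006411 hr

Final: 0.006411 hr


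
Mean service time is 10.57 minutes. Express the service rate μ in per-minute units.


μ = 1/(service time) in consistent units.
1 minute = 1 min, so μ = 1/10.57 = 0.09461 per minute

Final: 0.09461 /min


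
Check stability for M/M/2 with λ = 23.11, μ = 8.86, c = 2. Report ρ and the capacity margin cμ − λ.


Total capacity cμ = 2·8.86 = 17.72/hr
ρ = λ/(cμ) = 23.11/17.72 = 1.3042
Stable ⇔ ρ < 1: NO
Spare capacity = cμ − λ = 17.72 − 23.11 = -5.39/hr

Final: ρ = 1.3042; unstable; margin = -5.39/hr


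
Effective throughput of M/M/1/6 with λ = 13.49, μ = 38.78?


ρ = 0.3479; P_K = (1−ρ)ρ^6/(1−ρ^7) = 0.001156
λ_eff = λ(1 − P_K) = 13.49·(1 − 0.001156) = 13.49·0.998844 = 13.4744 /hr

Final: 13.4744 /hr


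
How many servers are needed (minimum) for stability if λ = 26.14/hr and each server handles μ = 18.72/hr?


Stability requires cμ > λ ⇔ c > λ/μ.
λ/μ = 26.14/18.72 = 1.3964
Minimum integer c = ⌊1.3964⌋ + 1 = 2
Check: 2·18.72 = 37.44 > 26.14, while 1·18.72 = 18.72 ≤ 26.14

Final: 2 servers


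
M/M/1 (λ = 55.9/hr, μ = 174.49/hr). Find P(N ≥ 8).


ρ = 55.9/174.49 = 0.3204
P(N ≥ n) = ρ^n = 0.3204^8 = 0.0001110

Final: 0.0001110


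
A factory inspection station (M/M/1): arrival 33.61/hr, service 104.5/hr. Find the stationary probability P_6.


ρ = 33.61/104.5 = 0.3216
P_n = (1−ρ)·ρ^n = (1 − 0.3216)·0.3216^6 = 0.6784·0.001107 = 0.0007509

Final: 0.0007509


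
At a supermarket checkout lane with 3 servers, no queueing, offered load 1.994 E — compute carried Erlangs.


B(3,1.994) = 0.209628 (Erlang-B)
Carried load = a(1 − B) = 1.994·(1 − 0.209628) = 1.994·0.790372 = 1.5760 E

Final: 1.5760 Erlangs


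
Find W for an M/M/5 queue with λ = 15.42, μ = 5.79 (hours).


a = 2.6632; ρ = 0.5326; P₀ = 0.067373
Lq = P₀·a^c·ρ/(c!(1−ρ)²) = 0.18343
Wq = Lq/λ = 0.18343/15.42 = 0.01190 hr
W = Wq + 1/μ = 0.01190 + 0.17271 = 0.18461 hr

Final: 0.18461 hr


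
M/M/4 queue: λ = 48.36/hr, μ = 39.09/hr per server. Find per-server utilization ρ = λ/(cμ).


ρ = λ/(cμ) = 48.36/(4·39.09) = 48.36/156.36 = 0.3093

Final: 0.3093


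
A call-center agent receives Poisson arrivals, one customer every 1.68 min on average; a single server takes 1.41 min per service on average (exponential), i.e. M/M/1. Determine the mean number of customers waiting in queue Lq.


λ = 60/1.68 = 35.7143 /hr
μ = 60/1.41 = 42.5532 /hr
ρ = λ/μ = 35.7143/42.5532 = 0.8393
Lq = ρ²/(1−ρ) = 0.7044/0.1607 = 4.3829

Final: 4.3829


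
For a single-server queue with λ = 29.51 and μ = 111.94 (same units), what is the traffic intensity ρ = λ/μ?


ρ = λ/μ = 29.51/111.94 = 0.2636

Final: 0.2636


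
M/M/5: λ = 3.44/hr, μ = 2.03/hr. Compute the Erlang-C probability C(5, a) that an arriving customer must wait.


a = λ/μ = 1.6946; ρ = a/5 = 0.3389
P₀ = 0.183112 (from M/M/c formula)
C(c,a) = [a^c/(c!(1−ρ))]·P₀ = [13.97372/(120·0.6611)]·0.183112
= 0.17615·0.183112 = 0.032255

Final: 0.032255


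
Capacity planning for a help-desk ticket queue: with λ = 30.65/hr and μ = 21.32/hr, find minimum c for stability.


Stability requires cμ > λ ⇔ c > λ/μ.
λ/μ = 30.65/21.32 = 1.4376
Minimum integer c = ⌊1.4376⌋ + 1 = 2
Check: 2·21.32 = 42.64 > 30.65, while 1·21.32 = 21.32 ≤ 30.65

Final: 2 servers


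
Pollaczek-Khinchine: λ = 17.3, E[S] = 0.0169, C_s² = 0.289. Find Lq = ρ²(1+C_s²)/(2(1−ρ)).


ρ = λ·E[S] = 17.3·0.0169 = 0.2924
Lq = ρ²(1+C_s²)/(2(1−ρ)) = 0.08548·(1+0.289)/(2·0.7076)
= 0.08548·1.2890/1.4153 = 0.07785

Final: 0.07785


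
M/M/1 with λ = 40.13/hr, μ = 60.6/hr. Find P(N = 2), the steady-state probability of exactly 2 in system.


ρ = 40.13/60.6 = 0.6622
P_n = (1−ρ)·ρ^n = (1 − 0.6622)·0.6622^2 = 0.3378·0.438524 = 0.148128

Final: 0.148128
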